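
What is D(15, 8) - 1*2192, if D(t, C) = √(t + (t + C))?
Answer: -2192 + √38 ≈ -2185.8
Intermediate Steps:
D(t, C) = √(C + 2*t) (D(t, C) = √(t + (C + t)) = √(C + 2*t))
D(15, 8) - 1*2192 = √(8 + 2*15) - 1*2192 = √(8 + 30) - 2192 = √38 - 2192 = -2192 + √38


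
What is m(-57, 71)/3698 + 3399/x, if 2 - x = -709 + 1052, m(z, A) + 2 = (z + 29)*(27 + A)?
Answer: -613904/57319 ≈ -10.710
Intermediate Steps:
m(z, A) = -2 + (27 + A)*(29 + z) (m(z, A) = -2 + (z + 29)*(27 + A) = -2 + (29 + z)*(27 + A) = -2 + (27 + A)*(29 + z))
x = -341 (x = 2 - (-709 + 1052) = 2 - 1*343 = 2 - 343 = -341)
m(-57, 71)/3698 + 3399/x = (781 + 27*(-57) + 29*71 + 71*(-57))/3698 + 3399/(-341) = (781 - 1539 + 2059 - 4047)*(1/3698) + 3399*(-1/341) = -2746*1/3698 - 309/31 = -1373/1849 - 309/31 = -613904/57319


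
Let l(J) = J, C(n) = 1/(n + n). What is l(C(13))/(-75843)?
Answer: -1/1971918 ≈ -5.0712e-7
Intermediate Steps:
C(n) = 1/(2*n)
l(C(13))/(-75843) = ((½)/13)/(-75843) = ((½)*(1/13))*(-1/75843) = (1/26)*(-1/75843) = -1/1971918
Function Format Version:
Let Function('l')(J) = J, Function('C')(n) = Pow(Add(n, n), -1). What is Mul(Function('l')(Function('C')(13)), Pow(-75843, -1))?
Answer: Rational(-1, 1971918) ≈ -5.0712e-7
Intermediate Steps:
Function('C')(n) = Mul(Rational(1, 2), Pow(n, -1)) (Function('C')(n) = Pow(Mul(2, n), -1) = Mul(Rational(1, 2), Pow(n, -1)))
Mul(Function('l')(Function('C')(13)), Pow(-75843, -1)) = Mul(Mul(Rational(1, 2), Pow(13, -1)), Pow(-75843, -1)) = Mul(Mul(Rational(1, 2), Rational(1, 13)), Rational(-1, 75843)) = Mul(Rational(1, 26), Rational(-1, 75843)) = Rational(-1, 1971918)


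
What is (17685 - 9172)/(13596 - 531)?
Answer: 8513/13065 ≈ 0.65159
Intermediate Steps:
(17685 - 9172)/(13596 - 531) = 8513/13065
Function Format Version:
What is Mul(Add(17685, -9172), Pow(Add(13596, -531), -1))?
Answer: Rational(8513, 13065) ≈ 0.65159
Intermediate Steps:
Mul(Add(17685, -9172), Pow(Add(13596, -531), -1)) = Mul(8513, Pow(13065, -1)) = Mul(8513, Rational(1, 13065)) = Rational(8513, 13065)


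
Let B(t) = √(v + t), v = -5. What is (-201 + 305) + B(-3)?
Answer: 104 + 2*I*√2 ≈ 104.0 + 2.8284*I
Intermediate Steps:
B(t) = √(-5 + t)
(-201 + 305) + B(-3) = (-201 + 305) + √(-5 - 3) = 104 + √(-8) = 104 + 2*I*√2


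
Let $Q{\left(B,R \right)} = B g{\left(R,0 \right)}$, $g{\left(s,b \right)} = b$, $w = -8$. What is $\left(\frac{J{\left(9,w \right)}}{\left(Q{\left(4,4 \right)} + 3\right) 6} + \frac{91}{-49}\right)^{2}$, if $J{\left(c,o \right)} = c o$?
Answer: $\frac{1681}{49} \approx 34.306$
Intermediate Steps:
$Q{\left(B,R \right)} = 0$ ($Q{\left(B,R \right)} = B 0 = 0$)
$\left(\frac{J{\left(9,w \right)}}{\left(Q{\left(4,4 \right)} + 3\right) 6} + \frac{91}{-49}\right)^{2} = \left(\frac{9 \left(-8\right)}{\left(0 + 3\right) 6} + \frac{91}{-49}\right)^{2} = \left(- \frac{72}{3 \cdot 6} + 91 \left(- \frac{1}{49}\right)\right)^{2} = \left(- \frac{72}{18} - \frac{13}{7}\right)^{2} = \left(\left(-72\right) \frac{1}{18} - \frac{13}{7}\right)^{2} = \left(-4 - \frac{13}{7}\right)^{2} = \left(- \frac{41}{7}\right)^{2} = \frac{1681}{49}$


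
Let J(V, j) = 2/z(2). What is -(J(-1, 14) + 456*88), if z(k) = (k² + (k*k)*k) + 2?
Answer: -280897/7 ≈ -40128.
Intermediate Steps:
z(k) = 2 + k² + k³ (z(k) = (k² + k²*k) + 2 = (k² + k³) + 2 = 2 + k² + k³)
J(V, j) = ⅐ (J(V, j) = 2/(2 + 2² + 2³) = 2/(2 + 4 + 8) = 2/14 = 2*(1/14) = ⅐)
-(J(-1, 14) + 456*88) = -(⅐ + 456*88) = -(⅐ + 40128) = -1*280897/7 = -280897/7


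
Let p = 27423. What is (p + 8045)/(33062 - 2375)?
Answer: 35468/30687 ≈ 1.1558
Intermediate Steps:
(p + 8045)/(33062 - 2375) = (27423 + 8045)/(33062 - 2375) = 35468/30687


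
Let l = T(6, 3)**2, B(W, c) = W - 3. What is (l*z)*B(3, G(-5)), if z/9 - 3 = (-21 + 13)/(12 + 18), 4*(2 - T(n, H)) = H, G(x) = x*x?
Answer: 0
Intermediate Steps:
G(x) = x**2
B(W, c) = -3 + W
T(n, H) = 2 - H/4
z = 123/5 (z = 27 + 9*((-21 + 13)/(12 + 18)) = 27 + 9*(-8/30) = 27 + 9*(-8*1/30) = 27 + 9*(-4/15) = 27 - 12/5 = 123/5 ≈ 24.600)
l = 25/16 (l = (2 - 1/4*3)**2 = (2 - 3/4)**2 = (5/4)**2 = 25/16 ≈ 1.5625)
(l*z)*B(3, G(-5)) = ((25/16)*(123/5))*(-3 + 3) = (615/16)*0 = 0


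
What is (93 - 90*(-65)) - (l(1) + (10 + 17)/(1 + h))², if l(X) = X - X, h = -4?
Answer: 5862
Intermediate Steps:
l(X) = 0
(93 - 90*(-65)) - (l(1) + (10 + 17)/(1 + h))² = (93 - 90*(-65)) - (0 + (10 + 17)/(1 - 4))² = (93 + 5850) - (0 + 27/(-3))² = 5943 - (0 + 27*(-⅓))² = 5943 - (0 - 9)² = 5943 - 1*(-9)² = 5943 - 1*81 = 5943 - 81 = 5862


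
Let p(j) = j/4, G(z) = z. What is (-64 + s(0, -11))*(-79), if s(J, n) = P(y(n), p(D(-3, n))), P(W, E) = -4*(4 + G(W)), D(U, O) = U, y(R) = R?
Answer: 2844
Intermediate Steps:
p(j) = j/4 (p(j) = j*(¼) = j/4)
P(W, E) = -16 - 4*W (P(W, E) = -4*(4 + W) = -16 - 4*W)
s(J, n) = -16 - 4*n
(-64 + s(0, -11))*(-79) = (-64 + (-16 - 4*(-11)))*(-79) = (-64 + (-16 + 44))*(-79) = (-64 + 28)*(-79) = -36*(-79) = 2844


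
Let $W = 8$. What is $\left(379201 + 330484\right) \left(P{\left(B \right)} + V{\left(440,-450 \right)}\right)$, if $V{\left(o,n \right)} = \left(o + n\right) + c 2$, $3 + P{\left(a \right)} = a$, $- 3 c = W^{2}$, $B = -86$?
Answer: $- \frac{301616125}{3} \approx -1.0054 \cdot 10^{8}$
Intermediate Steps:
$c = - \frac{64}{3}$ ($c = - \frac{8^{2}}{3} = \left(- \frac{1}{3}\right) 64 = - \frac{64}{3} \approx -21.333$)
$P{\left(a \right)} = -3 + a$
$V{\left(o,n \right)} = - \frac{128}{3} + n + o$ ($V{\left(o,n \right)} = \left(o + n\right) - \frac{128}{3} = \left(n + o\right) - \frac{128}{3} = - \frac{128}{3} + n + o$)
$\left(379201 + 330484\right) \left(P{\left(B \right)} + V{\left(440,-450 \right)}\right) = \left(379201 + 330484\right) \left(\left(-3 - 86\right) - \frac{158}{3}\right) = 709685 \left(-89 - \frac{158}{3}\right) = 709685 \left(- \frac{425}{3}\right) = - \frac{301616125}{3}$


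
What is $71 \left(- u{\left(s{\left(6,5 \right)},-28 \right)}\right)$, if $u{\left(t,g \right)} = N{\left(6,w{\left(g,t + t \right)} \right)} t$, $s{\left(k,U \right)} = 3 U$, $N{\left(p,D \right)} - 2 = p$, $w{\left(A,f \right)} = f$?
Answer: $-8520$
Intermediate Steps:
$N{\left(p,D \right)} = 2 + p$
$u{\left(t,g \right)} = 8 t$ ($u{\left(t,g \right)} = \left(2 + 6\right) t = 8 t$)
$71 \left(- u{\left(s{\left(6,5 \right)},-28 \right)}\right) = 71 \left(- 8 \cdot 3 \cdot 5\right) = 71 \left(- 8 \cdot 15\right) = 71 \left(\left(-1\right) 120\right) = 71 \left(-120\right) = -8520$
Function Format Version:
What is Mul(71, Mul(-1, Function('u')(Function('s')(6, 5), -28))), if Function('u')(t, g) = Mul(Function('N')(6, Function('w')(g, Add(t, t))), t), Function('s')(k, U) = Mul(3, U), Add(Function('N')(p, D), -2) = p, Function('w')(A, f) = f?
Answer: -8520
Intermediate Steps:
Function('N')(p, D) = Add(2, p)
Function('u')(t, g) = Mul(8, t) (Function('u')(t, g) = Mul(Add(2, 6), t) = Mul(8, t))
Mul(71, Mul(-1, Function('u')(Function('s')(6, 5), -28))) = Mul(71, Mul(-1, Mul(8, Mul(3, 5)))) = Mul(71, Mul(-1, Mul(8, 15))) = Mul(71, Mul(-1, 120)) = Mul(71, -120) = -8520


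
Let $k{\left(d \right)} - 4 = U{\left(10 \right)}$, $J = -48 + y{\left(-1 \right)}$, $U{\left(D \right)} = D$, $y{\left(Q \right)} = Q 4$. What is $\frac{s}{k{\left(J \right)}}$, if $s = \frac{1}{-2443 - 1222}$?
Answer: $- \frac{1}{51310} \approx -1.9489 \cdot 10^{-5}$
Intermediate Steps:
$y{\left(Q \right)} = 4 Q$
$J = -52$ ($J = -48 + 4 \left(-1\right) = -48 - 4 = -52$)
$k{\left(d \right)} = 14$ ($k{\left(d \right)} = 4 + 10 = 14$)
$s = - \frac{1}{3665}$ ($s = \frac{1}{-3665} = - \frac{1}{3665} \approx -0.00027285$)
$\frac{s}{k{\left(J \right)}} = - \frac{1}{3665 \cdot 14} = \left(- \frac{1}{3665}\right) \frac{1}{14} = - \frac{1}{51310}$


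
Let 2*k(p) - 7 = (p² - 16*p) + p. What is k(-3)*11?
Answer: 671/2 ≈ 335.50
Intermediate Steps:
k(p) = 7/2 + p²/2 - 15*p/2 (k(p) = 7/2 + ((p² - 16*p) + p)/2 = 7/2 + (p² - 15*p)/2 = 7/2 + (p²/2 - 15*p/2) = 7/2 + p²/2 - 15*p/2)
k(-3)*11 = (7/2 + (½)*(-3)² - 15/2*(-3))*11 = (7/2 + (½)*9 + 45/2)*11 = (7/2 + 9/2 + 45/2)*11 = (61/2)*11 = 671/2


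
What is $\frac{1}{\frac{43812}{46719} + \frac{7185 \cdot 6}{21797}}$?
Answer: $\frac{113148227}{329891806} \approx 0.34299$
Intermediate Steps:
$\frac{1}{\frac{43812}{46719} + \frac{7185 \cdot 6}{21797}} = \frac{1}{43812 \cdot \frac{1}{46719} + 43110 \cdot \frac{1}{21797}} = \frac{1}{\frac{4868}{5191} + \frac{43110}{21797}} = \frac{1}{\frac{329891806}{113148227}} = \frac{113148227}{329891806}$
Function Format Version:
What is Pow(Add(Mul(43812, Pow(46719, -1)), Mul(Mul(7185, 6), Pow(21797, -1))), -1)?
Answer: Rational(113148227, 329891806) ≈ 0.34299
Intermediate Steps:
Pow(Add(Mul(43812, Pow(46719, -1)), Mul(Mul(7185, 6), Pow(21797, -1))), -1) = Pow(Add(Mul(43812, Rational(1, 46719)), Mul(43110, Rational(1, 21797))), -1) = Pow(Add(Rational(4868, 5191), Rational(43110, 21797)), -1) = Pow(Rational(329891806, 113148227), -1) = Rational(113148227, 329891806)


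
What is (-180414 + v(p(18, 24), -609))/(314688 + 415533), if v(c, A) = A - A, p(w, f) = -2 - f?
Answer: -60138/243407 ≈ -0.24707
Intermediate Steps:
v(c, A) = 0
(-180414 + v(p(18, 24), -609))/(314688 + 415533) = (-180414 + 0)/(314688 + 415533) = -180414/730221 = -180414*1/730221 = -60138/243407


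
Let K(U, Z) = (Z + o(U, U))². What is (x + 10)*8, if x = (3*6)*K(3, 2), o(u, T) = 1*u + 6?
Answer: 17504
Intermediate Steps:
o(u, T) = 6 + u (o(u, T) = u + 6 = 6 + u)
K(U, Z) = (6 + U + Z)² (K(U, Z) = (Z + (6 + U))² = (6 + U + Z)²)
x = 2178 (x = (3*6)*(6 + 3 + 2)² = 18*11² = 18*121 = 2178)
(x + 10)*8 = (2178 + 10)*8 = 2188*8 = 17504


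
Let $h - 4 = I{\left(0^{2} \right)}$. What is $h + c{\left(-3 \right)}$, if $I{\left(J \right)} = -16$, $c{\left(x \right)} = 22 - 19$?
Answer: $-9$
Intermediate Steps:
$c{\left(x \right)} = 3$
$h = -12$ ($h = 4 - 16 = -12$)
$h + c{\left(-3 \right)} = -12 + 3 = -9$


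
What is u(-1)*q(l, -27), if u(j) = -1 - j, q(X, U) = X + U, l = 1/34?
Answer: 0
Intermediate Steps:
l = 1/34 ≈ 0.029412
q(X, U) = U + X
u(-1)*q(l, -27) = (-1 - 1*(-1))*(-27 + 1/34) = (-1 + 1)*(-917/34) = 0*(-917/34) = 0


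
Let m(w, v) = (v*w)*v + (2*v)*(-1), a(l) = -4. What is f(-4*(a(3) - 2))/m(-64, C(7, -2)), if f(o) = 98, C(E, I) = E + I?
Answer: -7/115 ≈ -0.060870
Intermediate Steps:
m(w, v) = -2*v + w*v**2 (m(w, v) = w*v**2 - 2*v = -2*v + w*v**2)
f(-4*(a(3) - 2))/m(-64, C(7, -2)) = 98/(((7 - 2)*(-2 + (7 - 2)*(-64)))) = 98/((5*(-2 + 5*(-64)))) = 98/((5*(-2 - 320))) = 98/((5*(-322))) = 98/(-1610) = 98*(-1/1610) = -7/115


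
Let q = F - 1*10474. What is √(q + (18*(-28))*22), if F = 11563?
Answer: 3*I*√1111 ≈ 99.995*I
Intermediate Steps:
q = 1089 (q = 11563 - 1*10474 = 11563 - 10474 = 1089)
√(q + (18*(-28))*22) = √(1089 + (18*(-28))*22) = √(1089 - 504*22) = √(1089 - 11088) = √(-9999) = 3*I*√1111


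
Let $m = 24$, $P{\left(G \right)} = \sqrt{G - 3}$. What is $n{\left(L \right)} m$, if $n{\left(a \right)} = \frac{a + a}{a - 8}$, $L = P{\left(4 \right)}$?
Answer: $- \frac{48}{7} \approx -6.8571$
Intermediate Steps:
$P{\left(G \right)} = \sqrt{-3 + G}$
$L = 1$ ($L = \sqrt{-3 + 4} = \sqrt{1} = 1$)
$n{\left(a \right)} = \frac{2 a}{-8 + a}$
$n{\left(L \right)} m = 2 \cdot 1 \frac{1}{-8 + 1} \cdot 24 = 2 \cdot 1 \frac{1}{-7} \cdot 24 = 2 \cdot 1 \left(- \frac{1}{7}\right) 24 = \left(- \frac{2}{7}\right) 24 = - \frac{48}{7}$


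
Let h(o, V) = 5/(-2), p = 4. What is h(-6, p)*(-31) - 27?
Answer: 101/2 ≈ 50.500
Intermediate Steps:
h(o, V) = -5/2 (h(o, V) = 5*(-½) = -5/2)
h(-6, p)*(-31) - 27 = -5/2*(-31) - 27 = 155/2 - 27 = 101/2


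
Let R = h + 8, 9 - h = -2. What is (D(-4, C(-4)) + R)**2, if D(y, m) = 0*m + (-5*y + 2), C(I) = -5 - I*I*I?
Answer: 1681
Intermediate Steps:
h = 11 (h = 9 - 1*(-2) = 9 + 2 = 11)
R = 19 (R = 11 + 8 = 19)
C(I) = -5 - I**3 (C(I) = -5 - I**2*I = -5 - I**3)
D(y, m) = 2 - 5*y (D(y, m) = 0 + (2 - 5*y) = 2 - 5*y)
(D(-4, C(-4)) + R)**2 = ((2 - 5*(-4)) + 19)**2 = ((2 + 20) + 19)**2 = (22 + 19)**2 = 41**2 = 1681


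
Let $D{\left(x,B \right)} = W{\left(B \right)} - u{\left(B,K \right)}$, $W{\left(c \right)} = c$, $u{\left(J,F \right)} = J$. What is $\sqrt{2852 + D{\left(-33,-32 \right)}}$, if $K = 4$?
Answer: $2 \sqrt{713} \approx 53.404$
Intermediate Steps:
$D{\left(x,B \right)} = 0$ ($D{\left(x,B \right)} = B - B = 0$)
$\sqrt{2852 + D{\left(-33,-32 \right)}} = \sqrt{2852 + 0} = \sqrt{2852} = 2 \sqrt{713}$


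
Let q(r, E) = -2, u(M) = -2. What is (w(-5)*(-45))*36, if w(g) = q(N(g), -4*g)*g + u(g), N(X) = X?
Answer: -12960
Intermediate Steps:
w(g) = -2 - 2*g (w(g) = -2*g - 2 = -2 - 2*g)
(w(-5)*(-45))*36 = ((-2 - 2*(-5))*(-45))*36 = ((-2 + 10)*(-45))*36 = (8*(-45))*36 = -360*36 = -12960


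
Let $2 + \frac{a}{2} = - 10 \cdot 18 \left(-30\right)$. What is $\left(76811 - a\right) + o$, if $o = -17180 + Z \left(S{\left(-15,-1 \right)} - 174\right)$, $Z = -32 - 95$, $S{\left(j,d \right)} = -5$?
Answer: $71568$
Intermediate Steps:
$a = 10796$ ($a = -4 + 2 \left(- 10 \cdot 18 \left(-30\right)\right) = -4 + 2 \left(- 180 \left(-30\right)\right) = -4 + 2 \left(\left(-1\right) \left(-5400\right)\right) = -4 + 2 \cdot 5400 = -4 + 10800 = 10796$)
$Z = -127$ ($Z = -32 - 95 = -127$)
$o = 5553$ ($o = -17180 - 127 \left(-5 - 174\right) = -17180 - -22733 = -17180 + 22733 = 5553$)
$\left(76811 - a\right) + o = \left(76811 - 10796\right) + 5553 = 66015 + 5553 = 71568$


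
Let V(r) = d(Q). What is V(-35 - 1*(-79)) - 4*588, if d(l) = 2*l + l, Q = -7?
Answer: -2373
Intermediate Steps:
d(l) = 3*l
V(r) = -21 (V(r) = 3*(-7) = -21)
V(-35 - 1*(-79)) - 4*588 = -21 - 4*588 = -21 - 2352 = -2373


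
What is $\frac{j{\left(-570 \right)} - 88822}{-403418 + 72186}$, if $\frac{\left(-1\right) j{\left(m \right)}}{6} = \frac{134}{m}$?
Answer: $\frac{2109489}{7866760} \approx 0.26815$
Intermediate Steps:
$j{\left(m \right)} = - \frac{804}{m}$ ($j{\left(m \right)} = - 6 \frac{134}{m} = - \frac{804}{m}$)
$\frac{j{\left(-570 \right)} - 88822}{-403418 + 72186} = \frac{- \frac{804}{-570} - 88822}{-403418 + 72186} = \frac{\left(-804\right) \left(- \frac{1}{570}\right) - 88822}{-331232} = \left(\frac{134}{95} - 88822\right) \left(- \frac{1}{331232}\right) = \left(- \frac{8437956}{95}\right) \left(- \frac{1}{331232}\right) = \frac{2109489}{7866760}$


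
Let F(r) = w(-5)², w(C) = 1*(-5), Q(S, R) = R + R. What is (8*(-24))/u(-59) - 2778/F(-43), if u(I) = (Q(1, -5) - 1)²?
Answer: -340938/3025 ≈ -112.71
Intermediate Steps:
Q(S, R) = 2*R
w(C) = -5
F(r) = 25 (F(r) = (-5)² = 25)
u(I) = 121 (u(I) = (2*(-5) - 1)² = (-10 - 1)² = (-11)² = 121)
(8*(-24))/u(-59) - 2778/F(-43) = (8*(-24))/121 - 2778/25 = -192*1/121 - 2778*1/25 = -192/121 - 2778/25 = -340938/3025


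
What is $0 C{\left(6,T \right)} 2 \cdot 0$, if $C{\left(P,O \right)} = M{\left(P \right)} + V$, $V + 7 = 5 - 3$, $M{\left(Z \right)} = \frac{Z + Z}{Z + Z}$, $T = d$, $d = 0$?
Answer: $0$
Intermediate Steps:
$T = 0$
$M{\left(Z \right)} = 1$ ($M{\left(Z \right)} = \frac{2 Z}{2 Z} = 2 Z \frac{1}{2 Z} = 1$)
$V = -5$ ($V = -7 + \left(5 - 3\right) = -7 + 2 = -5$)
$C{\left(P,O \right)} = -4$ ($C{\left(P,O \right)} = 1 - 5 = -4$)
$0 C{\left(6,T \right)} 2 \cdot 0 = 0 \left(\left(-4\right) 2\right) 0 = 0 \left(-8\right) 0 = 0 \cdot 0 = 0$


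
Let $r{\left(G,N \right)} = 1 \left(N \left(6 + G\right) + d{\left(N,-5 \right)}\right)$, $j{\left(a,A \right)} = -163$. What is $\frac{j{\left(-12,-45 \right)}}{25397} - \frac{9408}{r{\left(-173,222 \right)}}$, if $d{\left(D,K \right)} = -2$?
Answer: $\frac{58222897}{235404793} \approx 0.24733$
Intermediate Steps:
$r{\left(G,N \right)} = -2 + N \left(6 + G\right)$ ($r{\left(G,N \right)} = 1 \left(N \left(6 + G\right) - 2\right) = 1 \left(-2 + N \left(6 + G\right)\right) = -2 + N \left(6 + G\right)$)
$\frac{j{\left(-12,-45 \right)}}{25397} - \frac{9408}{r{\left(-173,222 \right)}} = - \frac{163}{25397} - \frac{9408}{-2 + 6 \cdot 222 - 38406} = \left(-163\right) \frac{1}{25397} - \frac{9408}{-2 + 1332 - 38406} = - \frac{163}{25397} - \frac{9408}{-37076} = - \frac{163}{25397} - - \frac{2352}{9269} = - \frac{163}{25397} + \frac{2352}{9269} = \frac{58222897}{235404793}$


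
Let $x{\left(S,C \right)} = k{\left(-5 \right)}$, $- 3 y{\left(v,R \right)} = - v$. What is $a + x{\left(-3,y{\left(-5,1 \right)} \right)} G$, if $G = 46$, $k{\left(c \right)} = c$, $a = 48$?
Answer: $-182$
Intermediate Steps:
$y{\left(v,R \right)} = \frac{v}{3}$ ($y{\left(v,R \right)} = - \frac{\left(-1\right) v}{3} = \frac{v}{3}$)
$x{\left(S,C \right)} = -5$
$a + x{\left(-3,y{\left(-5,1 \right)} \right)} G = 48 - 230 = -182$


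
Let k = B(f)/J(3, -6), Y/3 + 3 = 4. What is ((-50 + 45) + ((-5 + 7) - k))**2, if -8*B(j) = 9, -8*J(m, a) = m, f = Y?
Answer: 36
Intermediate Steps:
Y = 3 (Y = -9 + 3*4 = -9 + 12 = 3)
f = 3
J(m, a) = -m/8
B(j) = -9/8 (B(j) = -1/8*9 = -9/8)
k = 3 (k = -9/(8*((-1/8*3))) = -9/(8*(-3/8)) = -9/8*(-8/3) = 3)
((-50 + 45) + ((-5 + 7) - k))**2 = ((-50 + 45) + ((-5 + 7) - 1*3))**2 = (-5 + (2 - 3))**2 = (-5 - 1)**2 = (-6)**2 = 36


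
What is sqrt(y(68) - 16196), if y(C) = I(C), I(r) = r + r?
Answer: 2*I*sqrt(4015) ≈ 126.73*I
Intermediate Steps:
I(r) = 2*r
y(C) = 2*C
sqrt(y(68) - 16196) = sqrt(2*68 - 16196) = sqrt(136 - 16196) = sqrt(-16060) = 2*I*sqrt(4015)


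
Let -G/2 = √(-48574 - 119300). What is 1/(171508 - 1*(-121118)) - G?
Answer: 1/292626 + 14*I*√3426 ≈ 3.4173e-6 + 819.45*I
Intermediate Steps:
G = -14*I*√3426 (G = -2*√(-48574 - 119300) = -14*I*√3426 ≈ -819.45*I)
1/(171508 - 1*(-121118)) - G = 1/(171508 - 1*(-121118)) - (-14)*I*√3426 = 1/(171508 + 121118) + 14*I*√3426 = 1/292626 + 14*I*√3426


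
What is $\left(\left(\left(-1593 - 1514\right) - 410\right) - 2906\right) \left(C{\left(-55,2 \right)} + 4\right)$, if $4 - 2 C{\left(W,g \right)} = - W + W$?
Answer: $-38538$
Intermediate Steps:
$C{\left(W,g \right)} = 2$ ($C{\left(W,g \right)} = 2 - \frac{- W + W}{2} = 2 - 0 = 2 + 0 = 2$)
$\left(\left(\left(-1593 - 1514\right) - 410\right) - 2906\right) \left(C{\left(-55,2 \right)} + 4\right) = \left(\left(\left(-1593 - 1514\right) - 410\right) - 2906\right) \left(2 + 4\right) = \left(\left(-3107 - 410\right) - 2906\right) 6 = \left(-3517 - 2906\right) 6 = \left(-6423\right) 6 = -38538$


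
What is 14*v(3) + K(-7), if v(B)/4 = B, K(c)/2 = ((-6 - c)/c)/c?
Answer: 8234/49 ≈ 168.04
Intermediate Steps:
K(c) = 2*(-6 - c)/c² (K(c) = 2*(((-6 - c)/c)/c) = 2*((-6 - c)/c²) = 2*(-6 - c)/c²)
v(B) = 4*B
14*v(3) + K(-7) = 14*(4*3) + 2*(-6 - 1*(-7))/(-7)² = 14*12 + 2*(1/49)*(-6 + 7) = 168 + 2*(1/49)*1 = 168 + 2/49 = 8234/49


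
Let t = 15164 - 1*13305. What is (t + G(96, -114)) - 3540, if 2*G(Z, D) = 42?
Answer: -1660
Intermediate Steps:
t = 1859 (t = 15164 - 13305 = 1859)
G(Z, D) = 21 (G(Z, D) = (½)*42 = 21)
(t + G(96, -114)) - 3540 = (1859 + 21) - 3540 = 1880 - 3540 = -1660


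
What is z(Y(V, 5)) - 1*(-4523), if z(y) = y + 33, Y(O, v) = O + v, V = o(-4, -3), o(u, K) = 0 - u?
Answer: 4565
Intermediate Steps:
o(u, K) = -u
V = 4 (V = -1*(-4) = 4)
z(y) = 33 + y
z(Y(V, 5)) - 1*(-4523) = (33 + (4 + 5)) - 1*(-4523) = (33 + 9) + 4523 = 42 + 4523 = 4565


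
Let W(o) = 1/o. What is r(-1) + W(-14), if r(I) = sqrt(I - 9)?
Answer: -1/14 + I*sqrt(10) ≈ -0.071429 + 3.1623*I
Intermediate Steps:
r(I) = sqrt(-9 + I)
r(-1) + W(-14) = sqrt(-9 - 1) + 1/(-14) = sqrt(-10) - 1/14 = I*sqrt(10) - 1/14 = -1/14 + I*sqrt(10)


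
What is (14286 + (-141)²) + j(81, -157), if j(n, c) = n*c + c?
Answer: 21293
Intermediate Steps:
j(n, c) = c + c*n (j(n, c) = c*n + c = c + c*n)
(14286 + (-141)²) + j(81, -157) = (14286 + (-141)²) - 157*(1 + 81) = (14286 + 19881) - 157*82 = 34167 - 12874 = 21293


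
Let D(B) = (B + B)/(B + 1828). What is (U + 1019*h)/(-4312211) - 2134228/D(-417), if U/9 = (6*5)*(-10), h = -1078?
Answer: 6492887307888088/1798191987 ≈ 3.6108e+6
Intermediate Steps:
U = -2700 (U = 9*((6*5)*(-10)) = 9*(30*(-10)) = 9*(-300) = -2700)
D(B) = 2*B/(1828 + B) (D(B) = (2*B)/(1828 + B) = 2*B/(1828 + B))
(U + 1019*h)/(-4312211) - 2134228/D(-417) = (-2700 + 1019*(-1078))/(-4312211) - 2134228/(2*(-417)/(1828 - 417)) = (-2700 - 1098482)*(-1/4312211) - 2134228/(2*(-417)/1411) = -1101182*(-1/4312211) - 2134228/(2*(-417)*(1/1411)) = 1101182/4312211 - 2134228/(-834/1411) = 1101182/4312211 - 2134228*(-1411/834) = 1101182/4312211 + 1505697854/417 = 6492887307888088/1798191987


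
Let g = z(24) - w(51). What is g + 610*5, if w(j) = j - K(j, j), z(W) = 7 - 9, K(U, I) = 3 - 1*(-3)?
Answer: 3003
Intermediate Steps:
K(U, I) = 6 (K(U, I) = 3 + 3 = 6)
z(W) = -2
w(j) = -6 + j (w(j) = j - 1*6 = j - 6 = -6 + j)
g = -47 (g = -2 - (-6 + 51) = -2 - 1*45 = -2 - 45 = -47)
g + 610*5 = -47 + 610*5 = -47 + 3050 = 3003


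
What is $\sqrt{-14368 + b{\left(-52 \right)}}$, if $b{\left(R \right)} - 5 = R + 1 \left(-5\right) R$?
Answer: $i \sqrt{14155} \approx 118.97 i$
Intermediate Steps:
$b{\left(R \right)} = 5 - 4 R$ ($b{\left(R \right)} = 5 + \left(R + 1 \left(-5\right) R\right) = 5 + \left(R - 5 R\right) = 5 - 4 R$)
$\sqrt{-14368 + b{\left(-52 \right)}} = \sqrt{-14368 + \left(5 - -208\right)} = \sqrt{-14368 + \left(5 + 208\right)} = \sqrt{-14368 + 213} = \sqrt{-14155} = i \sqrt{14155}$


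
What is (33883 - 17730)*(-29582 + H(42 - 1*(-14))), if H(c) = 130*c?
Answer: -360244206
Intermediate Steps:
(33883 - 17730)*(-29582 + H(42 - 1*(-14))) = (33883 - 17730)*(-29582 + 130*(42 - 1*(-14))) = 16153*(-29582 + 130*(42 + 14)) = 16153*(-29582 + 130*56) = 16153*(-29582 + 7280) = 16153*(-22302) = -360244206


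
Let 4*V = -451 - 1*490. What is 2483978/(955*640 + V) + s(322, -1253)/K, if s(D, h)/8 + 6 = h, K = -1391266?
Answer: 6924055546220/1700028967747 ≈ 4.0729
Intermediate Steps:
V = -941/4 (V = (-451 - 1*490)/4 = (-451 - 490)/4 = (1/4)*(-941) = -941/4 ≈ -235.25)
s(D, h) = -48 + 8*h
2483978/(955*640 + V) + s(322, -1253)/K = 2483978/(955*640 - 941/4) + (-48 + 8*(-1253))/(-1391266) = 2483978/(611200 - 941/4) + (-48 - 10024)*(-1/1391266) = 2483978/(2443859/4) - 10072*(-1/1391266) = 2483978*(4/2443859) + 5036/695633 = 9935912/2443859 + 5036/695633 = 6924055546220/1700028967747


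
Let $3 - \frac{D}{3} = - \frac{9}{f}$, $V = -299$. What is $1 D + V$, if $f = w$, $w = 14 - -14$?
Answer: $- \frac{8093}{28} \approx -289.04$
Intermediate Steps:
$w = 28$ ($w = 14 + 14 = 28$)
$f = 28$
$D = \frac{279}{28}$ ($D = 9 - 3 \left(- \frac{9}{28}\right) = 9 - 3 \left(\left(-9\right) \frac{1}{28}\right) = 9 - - \frac{27}{28} = 9 + \frac{27}{28} = \frac{279}{28} \approx 9.9643$)
$1 D + V = 1 \cdot \frac{279}{28} - 299 = \frac{279}{28} - 299 = - \frac{8093}{28}$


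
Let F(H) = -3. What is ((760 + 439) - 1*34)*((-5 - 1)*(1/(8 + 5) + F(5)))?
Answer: 265620/13 ≈ 20432.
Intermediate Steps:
((760 + 439) - 1*34)*((-5 - 1)*(1/(8 + 5) + F(5))) = ((760 + 439) - 1*34)*((-5 - 1)*(1/(8 + 5) - 3)) = (1199 - 34)*(-6*(1/13 - 3)) = 1165*(-6*(1/13 - 3)) = 1165*(-6*(-38/13)) = 1165*(228/13) = 265620/13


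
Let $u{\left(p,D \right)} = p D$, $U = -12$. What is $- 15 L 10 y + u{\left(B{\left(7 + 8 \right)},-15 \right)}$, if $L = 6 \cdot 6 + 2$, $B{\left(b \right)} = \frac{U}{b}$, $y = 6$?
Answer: $-34188$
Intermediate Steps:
$B{\left(b \right)} = - \frac{12}{b}$
$L = 38$ ($L = 36 + 2 = 38$)
$u{\left(p,D \right)} = D p$
$- 15 L 10 y + u{\left(B{\left(7 + 8 \right)},-15 \right)} = \left(-15\right) 38 \cdot 10 \cdot 6 - 15 \left(- \frac{12}{7 + 8}\right) = \left(-570\right) 60 - 15 \left(- \frac{12}{15}\right) = -34200 - 15 \left(\left(-12\right) \frac{1}{15}\right) = -34200 - -12 = -34200 + 12 = -34188$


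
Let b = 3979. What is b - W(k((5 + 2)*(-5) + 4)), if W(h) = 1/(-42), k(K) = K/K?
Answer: 167119/42 ≈ 3979.0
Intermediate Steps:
k(K) = 1
W(h) = -1/42
b - W(k((5 + 2)*(-5) + 4)) = 3979 - 1*(-1/42) = 3979 + 1/42 = 167119/42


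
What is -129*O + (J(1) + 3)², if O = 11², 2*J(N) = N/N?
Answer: -62387/4 ≈ -15597.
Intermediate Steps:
J(N) = ½ (J(N) = (N/N)/2 = (½)*1 = ½)
O = 121
-129*O + (J(1) + 3)² = -129*121 + (½ + 3)² = -15609 + (7/2)² = -15609 + 49/4 = -62387/4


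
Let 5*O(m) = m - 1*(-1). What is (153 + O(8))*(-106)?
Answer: -82044/5 ≈ -16409.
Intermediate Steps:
O(m) = ⅕ + m/5 (O(m) = (m - 1*(-1))/5 = (m + 1)/5 = (1 + m)/5 = ⅕ + m/5)
(153 + O(8))*(-106) = (153 + (⅕ + (⅕)*8))*(-106) = (153 + (⅕ + 8/5))*(-106) = (153 + 9/5)*(-106) = (774/5)*(-106) = -82044/5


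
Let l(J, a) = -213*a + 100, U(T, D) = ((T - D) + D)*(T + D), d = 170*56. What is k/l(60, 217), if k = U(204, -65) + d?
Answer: -2228/2713 ≈ -0.82123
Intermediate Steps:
d = 9520
U(T, D) = T*(D + T)
l(J, a) = 100 - 213*a
k = 37876 (k = 204*(-65 + 204) + 9520 = 204*139 + 9520 = 28356 + 9520 = 37876)
k/l(60, 217) = 37876/(100 - 213*217) = 37876/(100 - 46221) = 37876/(-46121) = 37876*(-1/46121) = -2228/2713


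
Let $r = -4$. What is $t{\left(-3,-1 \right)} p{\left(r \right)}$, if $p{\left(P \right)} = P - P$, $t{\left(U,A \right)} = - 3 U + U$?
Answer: $0$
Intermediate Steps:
$t{\left(U,A \right)} = - 2 U$
$p{\left(P \right)} = 0$
$t{\left(-3,-1 \right)} p{\left(r \right)} = \left(-2\right) \left(-3\right) 0 = 6 \cdot 0 = 0$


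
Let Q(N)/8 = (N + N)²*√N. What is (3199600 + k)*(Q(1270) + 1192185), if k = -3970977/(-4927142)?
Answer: 18794662421089106745/4927142 + 406834993145857332800*√1270/2463571 ≈ 5.8889e+15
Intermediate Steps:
k = 3970977/4927142 (k = -3970977*(-1/4927142) = 3970977/4927142 ≈ 0.80594)
Q(N) = 32*N^(5/2) (Q(N) = 8*((N + N)²*√N) = 8*((2*N)²*√N) = 8*((4*N²)*√N) = 8*(4*N^(5/2)) = 32*N^(5/2))
(3199600 + k)*(Q(1270) + 1192185) = (3199600 + 3970977/4927142)*(32*1270^(5/2) + 1192185) = 15764887514177*(32*(1612900*√1270) + 1192185)/4927142 = 15764887514177*(51612800*√1270 + 1192185)/4927142 = 15764887514177*(1192185 + 51612800*√1270)/4927142 = 18794662421089106745/4927142 + 406834993145857332800*√1270/2463571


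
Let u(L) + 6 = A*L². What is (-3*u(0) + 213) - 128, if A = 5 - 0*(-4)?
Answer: 103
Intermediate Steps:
A = 5 (A = 5 - 1*0 = 5 + 0 = 5)
u(L) = -6 + 5*L²
(-3*u(0) + 213) - 128 = (-3*(-6 + 5*0²) + 213) - 128 = (-3*(-6 + 5*0) + 213) - 128 = (-3*(-6 + 0) + 213) - 128 = (-3*(-6) + 213) - 128 = (18 + 213) - 128 = 231 - 128 = 103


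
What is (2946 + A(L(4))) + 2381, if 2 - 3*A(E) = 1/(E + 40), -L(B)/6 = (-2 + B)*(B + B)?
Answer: 895049/168 ≈ 5327.7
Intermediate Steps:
L(B) = -12*B*(-2 + B) (L(B) = -6*(-2 + B)*(B + B) = -6*(-2 + B)*2*B = -12*B*(-2 + B))
A(E) = ⅔ - 1/(3*(40 + E)) (A(E) = ⅔ - 1/(3*(E + 40)) = ⅔ - 1/(3*(40 + E)))
(2946 + A(L(4))) + 2381 = (2946 + (79 + 2*(12*4*(2 - 1*4)))/(3*(40 + 12*4*(2 - 1*4)))) + 2381 = (2946 + (79 + 2*(12*4*(2 - 4)))/(3*(40 + 12*4*(2 - 4)))) + 2381 = (2946 + (79 + 2*(12*4*(-2)))/(3*(40 + 12*4*(-2)))) + 2381 = (2946 + (79 + 2*(-96))/(3*(40 - 96))) + 2381 = (2946 + (⅓)*(79 - 192)/(-56)) + 2381 = (2946 + (⅓)*(-1/56)*(-113)) + 2381 = (2946 + 113/168) + 2381 = 495041/168 + 2381 = 895049/168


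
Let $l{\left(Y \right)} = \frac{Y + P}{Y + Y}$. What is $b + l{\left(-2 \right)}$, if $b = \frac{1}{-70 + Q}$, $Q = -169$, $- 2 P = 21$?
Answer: $\frac{5967}{1912} \approx 3.1208$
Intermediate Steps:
$P = - \frac{21}{2}$ ($P = \left(- \frac{1}{2}\right) 21 = - \frac{21}{2} \approx -10.5$)
$l{\left(Y \right)} = \frac{- \frac{21}{2} + Y}{2 Y}$ ($l{\left(Y \right)} = \frac{Y - \frac{21}{2}}{Y + Y} = \frac{- \frac{21}{2} + Y}{2 Y}$)
$b = - \frac{1}{239}$ ($b = \frac{1}{-70 - 169} = \frac{1}{-239} = - \frac{1}{239} \approx -0.0041841$)
$b + l{\left(-2 \right)} = - \frac{1}{239} + \frac{-21 + 2 \left(-2\right)}{4 \left(-2\right)} = - \frac{1}{239} + \frac{1}{4} \left(- \frac{1}{2}\right) \left(-21 - 4\right) = - \frac{1}{239} + \frac{1}{4} \left(- \frac{1}{2}\right) \left(-25\right) = - \frac{1}{239} + \frac{25}{8} = \frac{5967}{1912}$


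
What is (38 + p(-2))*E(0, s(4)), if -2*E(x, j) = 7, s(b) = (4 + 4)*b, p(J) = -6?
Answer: -112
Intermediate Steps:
s(b) = 8*b
E(x, j) = -7/2 (E(x, j) = -½*7 = -7/2)
(38 + p(-2))*E(0, s(4)) = (38 - 6)*(-7/2) = 32*(-7/2) = -112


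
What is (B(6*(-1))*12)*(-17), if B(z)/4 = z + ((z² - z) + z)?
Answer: -24480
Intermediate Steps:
B(z) = 4*z + 4*z² (B(z) = 4*(z + ((z² - z) + z)) = 4*(z + z²) = 4*z + 4*z²)
(B(6*(-1))*12)*(-17) = ((4*(6*(-1))*(1 + 6*(-1)))*12)*(-17) = ((4*(-6)*(1 - 6))*12)*(-17) = ((4*(-6)*(-5))*12)*(-17) = (120*12)*(-17) = 1440*(-17) = -24480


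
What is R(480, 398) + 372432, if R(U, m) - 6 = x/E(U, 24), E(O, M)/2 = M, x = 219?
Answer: 5959081/16 ≈ 3.7244e+5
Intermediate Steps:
E(O, M) = 2*M
R(U, m) = 169/16 (R(U, m) = 6 + 219/((2*24)) = 6 + 219/48 = 6 + 219*(1/48) = 6 + 73/16 = 169/16)
R(480, 398) + 372432 = 169/16 + 372432 = 5959081/16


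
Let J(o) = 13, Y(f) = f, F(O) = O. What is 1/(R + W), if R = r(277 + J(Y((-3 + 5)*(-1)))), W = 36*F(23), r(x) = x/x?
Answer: 1/829 ≈ 0.0012063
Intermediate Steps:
r(x) = 1
W = 828 (W = 36*23 = 828)
R = 1
1/(R + W) = 1/(1 + 828) = 1/829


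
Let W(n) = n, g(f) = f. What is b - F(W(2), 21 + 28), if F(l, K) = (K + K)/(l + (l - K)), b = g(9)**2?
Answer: 3743/45 ≈ 83.178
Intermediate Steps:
b = 81 (b = 9**2 = 81)
F(l, K) = 2*K/(-K + 2*l) (F(l, K) = (2*K)/(-K + 2*l) = 2*K/(-K + 2*l))
b - F(W(2), 21 + 28) = 81 - 2*(21 + 28)/(-(21 + 28) + 2*2) = 81 - 2*49/(-1*49 + 4) = 81 - 2*49/(-49 + 4) = 81 - 2*49/(-45) = 81 - 2*49*(-1)/45 = 81 - 1*(-98/45) = 81 + 98/45 = 3743/45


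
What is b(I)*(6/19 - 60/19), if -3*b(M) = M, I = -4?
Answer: -72/19 ≈ -3.7895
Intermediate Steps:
b(M) = -M/3
b(I)*(6/19 - 60/19) = (-⅓*(-4))*(6/19 - 60/19) = 4*(6*(1/19) - 60*1/19)/3 = 4*(6/19 - 60/19)/3 = (4/3)*(-54/19) = -72/19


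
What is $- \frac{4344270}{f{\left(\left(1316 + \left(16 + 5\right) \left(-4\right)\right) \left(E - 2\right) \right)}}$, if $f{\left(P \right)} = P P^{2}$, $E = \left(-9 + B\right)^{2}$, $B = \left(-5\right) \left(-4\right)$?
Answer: $- \frac{310305}{225084180113408} \approx -1.3786 \cdot 10^{-9}$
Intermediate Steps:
$B = 20$
$E = 121$ ($E = \left(-9 + 20\right)^{2} = 11^{2} = 121$)
$f{\left(P \right)} = P^{3}$
$- \frac{4344270}{f{\left(\left(1316 + \left(16 + 5\right) \left(-4\right)\right) \left(E - 2\right) \right)}} = - \frac{4344270}{\left(\left(1316 + \left(16 + 5\right) \left(-4\right)\right) \left(121 - 2\right)\right)^{3}} = - \frac{4344270}{\left(\left(1316 + 21 \left(-4\right)\right) 119\right)^{3}} = - \frac{4344270}{\left(\left(1316 - 84\right) 119\right)^{3}} = - \frac{4344270}{\left(1232 \cdot 119\right)^{3}} = - \frac{4344270}{146608^{3}} = - \frac{4344270}{3151178521587712} = \left(-4344270\right) \frac{1}{3151178521587712} = - \frac{310305}{225084180113408}$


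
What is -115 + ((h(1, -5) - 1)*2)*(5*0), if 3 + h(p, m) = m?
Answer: -115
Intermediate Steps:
h(p, m) = -3 + m
-115 + ((h(1, -5) - 1)*2)*(5*0) = -115 + (((-3 - 5) - 1)*2)*(5*0) = -115 + ((-8 - 1)*2)*0 = -115 - 9*2*0 = -115 - 18*0 = -115 + 0 = -115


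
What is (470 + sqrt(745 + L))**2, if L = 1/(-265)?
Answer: 58735924/265 + 2256*sqrt(363315)/53 ≈ 2.4730e+5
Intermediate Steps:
L = -1/265 ≈ -0.0037736
(470 + sqrt(745 + L))**2 = (470 + sqrt(745 - 1/265))**2 = (470 + sqrt(197424/265))**2 = (470 + 12*sqrt(363315)/265)**2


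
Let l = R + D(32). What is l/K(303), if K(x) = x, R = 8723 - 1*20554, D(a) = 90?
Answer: -11741/303 ≈ -38.749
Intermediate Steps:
R = -11831 (R = 8723 - 20554 = -11831)
l = -11741 (l = -11831 + 90 = -11741)
l/K(303) = -11741/303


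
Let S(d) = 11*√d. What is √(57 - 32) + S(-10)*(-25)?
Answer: 5 - 275*I*√10 ≈ 5.0 - 869.63*I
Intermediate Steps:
√(57 - 32) + S(-10)*(-25) = √(57 - 32) + (11*√(-10))*(-25) = √25 + (11*(I*√10))*(-25) = 5 + (11*I*√10)*(-25) = 5 - 275*I*√10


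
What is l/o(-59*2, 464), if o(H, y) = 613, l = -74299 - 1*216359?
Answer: -290658/613 ≈ -474.16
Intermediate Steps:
l = -290658 (l = -74299 - 216359 = -290658)
l/o(-59*2, 464) = -290658/613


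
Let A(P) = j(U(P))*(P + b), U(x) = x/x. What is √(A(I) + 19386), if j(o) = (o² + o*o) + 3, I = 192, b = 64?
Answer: √20666 ≈ 143.76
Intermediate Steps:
U(x) = 1
j(o) = 3 + 2*o² (j(o) = (o² + o²) + 3 = 2*o² + 3 = 3 + 2*o²)
A(P) = 320 + 5*P (A(P) = (3 + 2*1²)*(P + 64) = (3 + 2*1)*(64 + P) = (3 + 2)*(64 + P) = 5*(64 + P) = 320 + 5*P)
√(A(I) + 19386) = √((320 + 5*192) + 19386) = √((320 + 960) + 19386) = √(1280 + 19386) = √20666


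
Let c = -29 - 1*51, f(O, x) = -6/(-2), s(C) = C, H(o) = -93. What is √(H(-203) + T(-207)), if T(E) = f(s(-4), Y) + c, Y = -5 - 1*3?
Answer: I*√170 ≈ 13.038*I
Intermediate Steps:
Y = -8 (Y = -5 - 3 = -8)
f(O, x) = 3 (f(O, x) = -6*(-½) = 3)
c = -80 (c = -29 - 51 = -80)
T(E) = -77 (T(E) = 3 - 80 = -77)
√(H(-203) + T(-207)) = √(-93 - 77) = √(-170) = I*√170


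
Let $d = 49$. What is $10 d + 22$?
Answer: $512$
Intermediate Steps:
$10 d + 22 = 10 \cdot 49 + 22 = 490 + 22 = 512$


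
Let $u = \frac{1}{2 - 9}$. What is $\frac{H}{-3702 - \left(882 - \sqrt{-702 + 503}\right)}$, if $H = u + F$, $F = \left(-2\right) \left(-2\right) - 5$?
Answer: $\frac{36672}{147092785} + \frac{8 i \sqrt{199}}{147092785} \approx 0.00024931 + 7.6723 \cdot 10^{-7} i$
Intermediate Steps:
$F = -1$ ($F = 4 - 5 = -1$)
$u = - \frac{1}{7}$ ($u = \frac{1}{-7} = - \frac{1}{7} \approx -0.14286$)
$H = - \frac{8}{7}$ ($H = - \frac{1}{7} - 1 = - \frac{8}{7} \approx -1.1429$)
$\frac{H}{-3702 - \left(882 - \sqrt{-702 + 503}\right)} = \frac{1}{-3702 - \left(882 - \sqrt{-702 + 503}\right)} \left(- \frac{8}{7}\right) = \frac{1}{-3702 - \left(882 - \sqrt{-199}\right)} \left(- \frac{8}{7}\right) = \frac{1}{-3702 - \left(882 - i \sqrt{199}\right)} \left(- \frac{8}{7}\right) = \frac{1}{-4584 + i \sqrt{199}} \left(- \frac{8}{7}\right) = - \frac{8}{7 \left(-4584 + i \sqrt{199}\right)}$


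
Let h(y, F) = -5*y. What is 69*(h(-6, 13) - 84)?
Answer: -3726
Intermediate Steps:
69*(h(-6, 13) - 84) = 69*(-5*(-6) - 84) = 69*(30 - 84) = 69*(-54) = -3726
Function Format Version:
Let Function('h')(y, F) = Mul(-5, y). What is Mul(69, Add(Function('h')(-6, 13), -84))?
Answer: -3726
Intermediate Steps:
Mul(69, Add(Function('h')(-6, 13), -84)) = Mul(69, Add(Mul(-5, -6), -84)) = Mul(69, Add(30, -84)) = Mul(69, -54) = -3726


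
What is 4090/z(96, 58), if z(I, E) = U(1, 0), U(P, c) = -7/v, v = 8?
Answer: -32720/7 ≈ -4674.3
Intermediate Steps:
U(P, c) = -7/8
z(I, E) = -7/8
4090/z(96, 58) = 4090/(-7/8) = 4090*(-8/7) = -32720/7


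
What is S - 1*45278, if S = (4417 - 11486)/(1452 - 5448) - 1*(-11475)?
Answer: -135069719/3996 ≈ -33801.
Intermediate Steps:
S = 45861169/3996 (S = -7069/(-3996) + 11475 = -7069*(-1/3996) + 11475 = 7069/3996 + 11475 = 45861169/3996 ≈ 11477.)
S - 1*45278 = 45861169/3996 - 1*45278 = 45861169/3996 - 45278 = -135069719/3996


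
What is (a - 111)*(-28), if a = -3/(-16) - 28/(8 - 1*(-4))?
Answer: 38017/12 ≈ 3168.1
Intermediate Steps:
a = -103/48 (a = -3*(-1/16) - 28/(8 + 4) = 3/16 - 28/12 = 3/16 - 28*1/12 = 3/16 - 7/3 = -103/48 ≈ -2.1458)
(a - 111)*(-28) = (-103/48 - 111)*(-28) = -5431/48*(-28) = 38017/12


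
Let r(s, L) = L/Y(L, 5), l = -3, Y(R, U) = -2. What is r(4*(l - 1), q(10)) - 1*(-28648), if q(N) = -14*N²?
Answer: 29348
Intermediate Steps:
r(s, L) = -L/2 (r(s, L) = L/(-2) = L*(-½) = -L/2)
r(4*(l - 1), q(10)) - 1*(-28648) = -(-7)*10² - 1*(-28648) = -(-7)*100 + 28648 = -½*(-1400) + 28648 = 700 + 28648 = 29348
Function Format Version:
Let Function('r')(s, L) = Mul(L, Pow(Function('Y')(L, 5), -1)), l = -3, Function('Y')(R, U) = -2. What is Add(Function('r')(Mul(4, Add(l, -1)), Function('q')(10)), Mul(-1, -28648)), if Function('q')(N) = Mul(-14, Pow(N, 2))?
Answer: 29348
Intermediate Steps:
Function('r')(s, L) = Mul(Rational(-1, 2), L) (Function('r')(s, L) = Mul(L, Pow(-2, -1)) = Mul(L, Rational(-1, 2)) = Mul(Rational(-1, 2), L))
Add(Function('r')(Mul(4, Add(l, -1)), Function('q')(10)), Mul(-1, -28648)) = Add(Mul(Rational(-1, 2), Mul(-14, Pow(10, 2))), Mul(-1, -28648)) = Add(Mul(Rational(-1, 2), Mul(-14, 100)), 28648) = Add(Mul(Rational(-1, 2), -1400), 28648) = Add(700, 28648) = 29348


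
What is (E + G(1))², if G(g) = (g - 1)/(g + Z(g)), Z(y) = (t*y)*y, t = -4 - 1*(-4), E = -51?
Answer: 2601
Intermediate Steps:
t = 0 (t = -4 + 4 = 0)
Z(y) = 0 (Z(y) = (0*y)*y = 0*y = 0)
G(g) = (-1 + g)/g (G(g) = (g - 1)/(g + 0) = (-1 + g)/g)
(E + G(1))² = (-51 + (-1 + 1)/1)² = (-51 + 1*0)² = (-51 + 0)² = (-51)² = 2601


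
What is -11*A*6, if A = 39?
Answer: -2574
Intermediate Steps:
-11*A*6 = -11*39*6 = -429*6 = -2574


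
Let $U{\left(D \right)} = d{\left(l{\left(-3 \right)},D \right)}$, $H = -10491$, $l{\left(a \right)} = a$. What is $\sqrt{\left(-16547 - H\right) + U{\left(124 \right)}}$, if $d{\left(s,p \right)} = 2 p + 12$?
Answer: $6 i \sqrt{161} \approx 76.131 i$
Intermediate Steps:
$d{\left(s,p \right)} = 12 + 2 p$
$U{\left(D \right)} = 12 + 2 D$
$\sqrt{\left(-16547 - H\right) + U{\left(124 \right)}} = \sqrt{\left(-16547 - -10491\right) + \left(12 + 2 \cdot 124\right)} = \sqrt{\left(-16547 + 10491\right) + \left(12 + 248\right)} = \sqrt{-6056 + 260} = \sqrt{-5796} = 6 i \sqrt{161}$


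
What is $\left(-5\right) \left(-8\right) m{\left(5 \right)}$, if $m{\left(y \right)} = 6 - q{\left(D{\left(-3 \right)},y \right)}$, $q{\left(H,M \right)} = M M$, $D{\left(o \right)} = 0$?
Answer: $-760$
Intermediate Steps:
$q{\left(H,M \right)} = M^{2}$
$m{\left(y \right)} = 6 - y^{2}$
$\left(-5\right) \left(-8\right) m{\left(5 \right)} = \left(-5\right) \left(-8\right) \left(6 - 5^{2}\right) = 40 \left(6 - 25\right) = 40 \left(-19\right) = -760$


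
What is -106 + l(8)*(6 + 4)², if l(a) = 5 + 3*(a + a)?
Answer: 5194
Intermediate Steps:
l(a) = 5 + 6*a (l(a) = 5 + 3*(2*a) = 5 + 6*a)
-106 + l(8)*(6 + 4)² = -106 + (5 + 6*8)*(6 + 4)² = -106 + (5 + 48)*10² = -106 + 53*100 = -106 + 5300 = 5194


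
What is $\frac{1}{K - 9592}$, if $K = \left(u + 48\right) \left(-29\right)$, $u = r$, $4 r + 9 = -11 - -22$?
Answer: $- \frac{2}{21997} \approx -9.0922 \cdot 10^{-5}$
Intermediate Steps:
$r = \frac{1}{2}$ ($r = - \frac{9}{4} + \frac{-11 - -22}{4} = - \frac{9}{4} + \frac{-11 + 22}{4} = - \frac{9}{4} + \frac{1}{4} \cdot 11 = - \frac{9}{4} + \frac{11}{4} = \frac{1}{2} \approx 0.5$)
$u = \frac{1}{2} \approx 0.5$
$K = - \frac{2813}{2}$ ($K = \left(\frac{1}{2} + 48\right) \left(-29\right) = \frac{97}{2} \left(-29\right) = - \frac{2813}{2} \approx -1406.5$)
$\frac{1}{K - 9592} = \frac{1}{- \frac{2813}{2} - 9592} = \frac{1}{- \frac{21997}{2}} = - \frac{2}{21997}$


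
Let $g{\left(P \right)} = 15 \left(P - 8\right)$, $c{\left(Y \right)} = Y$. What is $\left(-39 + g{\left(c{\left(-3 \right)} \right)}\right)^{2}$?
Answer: $41616$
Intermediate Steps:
$g{\left(P \right)} = -120 + 15 P$ ($g{\left(P \right)} = 15 \left(-8 + P\right) = -120 + 15 P$)
$\left(-39 + g{\left(c{\left(-3 \right)} \right)}\right)^{2} = \left(-39 + \left(-120 + 15 \left(-3\right)\right)\right)^{2} = \left(-39 - 165\right)^{2} = \left(-204\right)^{2} = 41616$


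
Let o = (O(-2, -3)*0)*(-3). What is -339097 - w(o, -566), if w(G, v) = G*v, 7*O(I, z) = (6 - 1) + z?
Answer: -339097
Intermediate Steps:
O(I, z) = 5/7 + z/7 (O(I, z) = ((6 - 1) + z)/7 = (5 + z)/7 = 5/7 + z/7)
o = 0 (o = ((5/7 + (⅐)*(-3))*0)*(-3) = ((5/7 - 3/7)*0)*(-3) = ((2/7)*0)*(-3) = 0*(-3) = 0)
-339097 - w(o, -566) = -339097 - 0*(-566) = -339097 - 1*0 = -339097 + 0 = -339097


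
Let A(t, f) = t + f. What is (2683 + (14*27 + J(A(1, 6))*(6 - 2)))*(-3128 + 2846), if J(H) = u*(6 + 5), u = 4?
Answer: -912834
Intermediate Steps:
A(t, f) = f + t
J(H) = 44 (J(H) = 4*(6 + 5) = 4*11 = 44)
(2683 + (14*27 + J(A(1, 6))*(6 - 2)))*(-3128 + 2846) = (2683 + (14*27 + 44*(6 - 2)))*(-3128 + 2846) = (2683 + (378 + 44*4))*(-282) = (2683 + (378 + 176))*(-282) = (2683 + 554)*(-282) = 3237*(-282) = -912834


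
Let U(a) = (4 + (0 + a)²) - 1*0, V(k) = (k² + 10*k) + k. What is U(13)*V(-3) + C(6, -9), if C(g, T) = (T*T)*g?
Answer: -3666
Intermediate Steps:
V(k) = k² + 11*k
C(g, T) = g*T² (C(g, T) = T²*g = g*T²)
U(a) = 4 + a² (U(a) = (4 + a²) + 0 = 4 + a²)
U(13)*V(-3) + C(6, -9) = (4 + 13²)*(-3*(11 - 3)) + 6*(-9)² = (4 + 169)*(-3*8) + 6*81 = 173*(-24) + 486 = -4152 + 486 = -3666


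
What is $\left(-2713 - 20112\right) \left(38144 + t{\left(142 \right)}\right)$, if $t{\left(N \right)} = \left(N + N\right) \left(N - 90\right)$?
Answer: $-1207716400$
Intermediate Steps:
$t{\left(N \right)} = 2 N \left(-90 + N\right)$ ($t{\left(N \right)} = 2 N \left(N - 90\right) = 2 N \left(-90 + N\right)$)
$\left(-2713 - 20112\right) \left(38144 + t{\left(142 \right)}\right) = \left(-2713 - 20112\right) \left(38144 + 2 \cdot 142 \left(-90 + 142\right)\right) = - 22825 \left(38144 + 2 \cdot 142 \cdot 52\right) = - 22825 \left(38144 + 14768\right) = \left(-22825\right) 52912 = -1207716400$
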